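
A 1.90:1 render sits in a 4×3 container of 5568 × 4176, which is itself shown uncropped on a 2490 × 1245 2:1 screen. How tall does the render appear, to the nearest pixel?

First fit — 1.90:1 into 5568×4176 spans the width: 5568.00 × 2930.53.
Second fit — the 4×3 canvas into 2490×1245 spans the height: 1660.00 × 1245.00 (×0.2981 from 5568×4176).
Applying the same ×0.2981: 2930.53 → 873.68.

874 px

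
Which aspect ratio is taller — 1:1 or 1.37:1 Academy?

1 and 1.37; 1.37 > 1. The smaller width-to-height ratio is the taller frame.

1:1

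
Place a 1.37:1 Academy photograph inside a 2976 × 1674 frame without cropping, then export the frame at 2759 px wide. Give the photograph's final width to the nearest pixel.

Fitted into 2976×1674, the photograph spans the height; its width is 1674 × 1.370 ≈ 2293.38 px.
The frame scales by 2759/2976 = 0.9271; 2293.38 × 0.9271 ≈ 2126.15 px.

2126 px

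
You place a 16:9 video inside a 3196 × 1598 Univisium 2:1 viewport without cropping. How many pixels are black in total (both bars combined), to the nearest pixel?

Since 1.778 < 2.000, the video is height-limited.
The video is 1598 × 16/9 ≈ 2840.8889 px wide.
Leftover width: 3196 − 2840.8889 = 355.1111 px.
Bar area = 355.1111 × 1598 ≈ 567468 px.

567468 pixels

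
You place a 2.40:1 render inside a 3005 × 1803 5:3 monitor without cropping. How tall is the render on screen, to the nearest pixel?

1252 px

2.40:1 (2.400) > 5:3 (1.667), so the render fills the width.
The render is 3005 / 2.400 ≈ 1252.08 px tall.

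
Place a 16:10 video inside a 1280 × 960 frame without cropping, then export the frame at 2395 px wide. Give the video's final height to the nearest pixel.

1497 px

Fitted into 1280×960, the video spans the width; its height is 1280 × 10/16 ≈ 800.00 px.
Resizing to 2395 px wide multiplies everything by 1.8711: 800.00 → 1496.88 px.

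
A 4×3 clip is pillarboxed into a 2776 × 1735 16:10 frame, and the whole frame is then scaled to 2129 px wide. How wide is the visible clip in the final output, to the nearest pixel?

In the 2776×1735 frame the clip fills the height: width = 1735 × 4/3 ≈ 2313.33 px.
Scaling 2776 → 2129 is ×0.7669, so the width becomes 2313.33 × 0.7669 ≈ 1774.17 px.

1774 px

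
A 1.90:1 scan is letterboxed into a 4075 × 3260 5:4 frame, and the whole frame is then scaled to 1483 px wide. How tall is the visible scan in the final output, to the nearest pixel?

Fitted into 4075×3260, the scan spans the width; its height is 4075 / 1.900 ≈ 2144.74 px.
Resizing to 1483 px wide multiplies everything by 0.3639: 2144.74 → 780.53 px.

781 px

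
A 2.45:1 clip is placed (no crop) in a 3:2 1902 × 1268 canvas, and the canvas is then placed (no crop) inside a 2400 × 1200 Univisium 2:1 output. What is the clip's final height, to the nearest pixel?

735 px

First fit — 2.45:1 into 1902×1268 spans the width: 1902.00 × 776.33.
Second fit — the 3:2 canvas into 2400×1200 spans the height: 1800.00 × 1200.00 (×0.9464 from 1902×1268).
The clip scales with it: height 776.33 × 0.9464 ≈ 734.69.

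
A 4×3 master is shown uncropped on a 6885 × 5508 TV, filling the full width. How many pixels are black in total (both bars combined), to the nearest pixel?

2370161 pixels

The master is 6885 × 3/4 ≈ 5163.7500 px tall.
Leftover height: 5508 − 5163.7500 = 344.2500 px.
Across the 6885-px span: 344.2500 × 6885 ≈ 2370161 px.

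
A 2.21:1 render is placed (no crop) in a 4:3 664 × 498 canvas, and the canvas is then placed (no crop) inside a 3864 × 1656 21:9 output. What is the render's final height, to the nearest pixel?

2.21:1 in 664×498: fills the width, so the render is 664.00 × 300.45.
Second fit — the 4:3 canvas into 3864×1656 spans the height: 2208.00 × 1656.00 (×3.3253 from 664×498).
The render scales with it: height 300.45 × 3.3253 ≈ 999.10.

999 px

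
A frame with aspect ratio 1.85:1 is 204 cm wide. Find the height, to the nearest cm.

110 cm

Height = 204 / 1.850 = 110.27.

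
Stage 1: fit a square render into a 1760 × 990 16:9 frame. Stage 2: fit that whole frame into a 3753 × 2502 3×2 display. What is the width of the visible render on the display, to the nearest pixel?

2111 px

First fit — square into 1760×990 spans the height: 990.00 × 990.00.
16:9 in 3753×2502: fills the width, so the intermediate becomes 3753.00 × 2111.06 — a scale of ×2.1324.
So the render's width is 990.00 × 2.1324 ≈ 2111.06.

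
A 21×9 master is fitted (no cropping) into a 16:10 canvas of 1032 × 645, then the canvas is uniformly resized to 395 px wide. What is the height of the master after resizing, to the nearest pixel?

At 1032×645 the master is width-limited, so height = 1032 × 9/21 ≈ 442.29 px.
Scaling 1032 → 395 is ×0.3828, so the height becomes 442.29 × 0.3828 ≈ 169.29 px.

169 px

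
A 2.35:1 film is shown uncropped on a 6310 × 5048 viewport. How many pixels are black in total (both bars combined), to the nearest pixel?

14909859 pixels

2.35:1 is wider than 5:4, so it spans the full width.
Content height = 6310 / 2.350 ≈ 2685.1064 px.
5048 − 2685.1064 = 2362.8936 px of bars.
That's 2362.8936 × 6310 ≈ 14909859 black pixels.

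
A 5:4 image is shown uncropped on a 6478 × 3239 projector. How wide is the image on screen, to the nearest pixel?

4049 px

5:4 (1.250) < Univisium 2:1 (2.000), so the image fills the height.
The image is 3239 × 5/4 ≈ 4048.75 px wide.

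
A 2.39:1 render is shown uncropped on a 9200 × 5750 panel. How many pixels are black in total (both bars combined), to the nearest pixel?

Since 2.390 > 1.600, the render is width-limited.
Content height = 9200 / 2.390 ≈ 3849.3724 px.
Black = 5750 − 3849.3724 = 1900.6276 px.
That's 1900.6276 × 9200 ≈ 17485774 black pixels.

17485774 pixels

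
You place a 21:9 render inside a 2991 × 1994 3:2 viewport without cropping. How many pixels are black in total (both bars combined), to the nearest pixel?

21:9 (2.333) > 3:2 (1.500), so the render fills the width.
Content height = 2991 × 9/21 ≈ 1281.8571 px.
1994 − 1281.8571 = 712.1429 px of bars.
That's 712.1429 × 2991 ≈ 2130019 black pixels.

2130019 pixels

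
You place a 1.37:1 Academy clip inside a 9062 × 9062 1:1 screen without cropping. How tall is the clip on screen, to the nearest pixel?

Since 1.370 > 1.000, the clip is width-limited.
The clip is 9062 / 1.370 ≈ 6614.60 px tall.

6615 px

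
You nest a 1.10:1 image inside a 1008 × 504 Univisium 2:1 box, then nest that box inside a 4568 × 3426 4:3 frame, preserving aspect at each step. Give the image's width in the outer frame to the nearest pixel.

1.10:1 in 1008×504: fills the height, so the image is 554.40 × 504.00.
The Univisium 2:1 canvas is width-limited in 4568×3426, giving 4568.00 × 2284.00; scale factor 4.5317.
Applying the same ×4.5317: 554.40 → 2512.40.

2512 px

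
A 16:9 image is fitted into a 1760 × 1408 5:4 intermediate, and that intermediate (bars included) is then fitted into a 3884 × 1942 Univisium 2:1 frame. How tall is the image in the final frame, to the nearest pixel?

1365 px

16:9 in 1760×1408: fills the width, so the image is 1760.00 × 990.00.
Second fit — the 5:4 canvas into 3884×1942 spans the height: 2427.50 × 1942.00 (×1.3793 from 1760×1408).
So the image's height is 990.00 × 1.3793 ≈ 1365.47.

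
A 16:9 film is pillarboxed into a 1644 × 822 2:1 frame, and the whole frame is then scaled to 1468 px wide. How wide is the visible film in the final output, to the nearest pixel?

1305 px

Fitted into 1644×822, the film spans the height; its width is 822 × 16/9 ≈ 1461.33 px.
Resizing to 1468 px wide multiplies everything by 0.8929: 1461.33 → 1304.89 px.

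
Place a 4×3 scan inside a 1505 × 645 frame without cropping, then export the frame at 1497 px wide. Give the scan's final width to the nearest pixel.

855 px

Fitted into 1505×645, the scan spans the height; its width is 645 × 4/3 ≈ 860.00 px.
The frame scales by 1497/1505 = 0.9947; 860.00 × 0.9947 ≈ 855.43 px.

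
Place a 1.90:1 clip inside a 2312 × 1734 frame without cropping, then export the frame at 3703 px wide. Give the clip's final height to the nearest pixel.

In the 2312×1734 frame the clip fills the width: height = 2312 / 1.900 ≈ 1216.84 px.
Scaling 2312 → 3703 is ×1.6016, so the height becomes 1216.84 × 1.6016 ≈ 1948.95 px.

1949 px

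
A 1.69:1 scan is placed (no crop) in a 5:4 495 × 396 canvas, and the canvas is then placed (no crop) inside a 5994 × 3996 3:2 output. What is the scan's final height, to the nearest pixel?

Inside the 495×396 canvas the scan is width-limited at 495.00 × 292.90.
Second fit — the 5:4 canvas into 5994×3996 spans the height: 4995.00 × 3996.00 (×10.0909 from 495×396).
So the scan's height is 292.90 × 10.0909 ≈ 2955.62.

2956 px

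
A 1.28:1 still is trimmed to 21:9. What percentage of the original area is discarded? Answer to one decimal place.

Going from 1.28:1 to 21:9 means cutting height while keeping width.
Area ratio = (1.280)/(2.333) = 54.86%; the remaining 45.14% is cropped out.

45.1%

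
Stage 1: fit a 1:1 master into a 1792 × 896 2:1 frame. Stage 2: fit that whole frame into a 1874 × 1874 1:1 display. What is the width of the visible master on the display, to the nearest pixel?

1:1 in 1792×896: fills the height, so the master is 896.00 × 896.00.
2:1 in 1874×1874: fills the width, so the intermediate becomes 1874.00 × 937.00 — a scale of ×1.0458.
So the master's width is 896.00 × 1.0458 ≈ 937.00.

937 px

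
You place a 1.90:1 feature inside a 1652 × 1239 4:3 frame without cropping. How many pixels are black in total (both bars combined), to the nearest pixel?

610457 pixels

1.90:1 is wider than 4:3, so it spans the full width.
Content height = 1652 / 1.900 ≈ 869.4737 px.
Leftover height: 1239 − 869.4737 = 369.5263 px.
Across the 1652-px span: 369.5263 × 1652 ≈ 610457 px.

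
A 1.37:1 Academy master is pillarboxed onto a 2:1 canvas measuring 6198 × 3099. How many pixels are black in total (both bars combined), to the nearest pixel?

6050395 pixels

Since 1.370 < 2.000, the master is height-limited.
That makes the image 4245.6300 px wide (3099 × 1.370).
Leftover width: 6198 − 4245.6300 = 1952.3700 px.
Bar area = 1952.3700 × 3099 ≈ 6050395 px.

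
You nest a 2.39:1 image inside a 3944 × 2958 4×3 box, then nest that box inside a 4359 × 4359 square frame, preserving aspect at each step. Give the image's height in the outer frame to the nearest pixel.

2.39:1 in 3944×2958: fills the width, so the image is 3944.00 × 1650.21.
4×3 in 4359×4359: fills the width, so the intermediate becomes 4359.00 × 3269.25 — a scale of ×1.1052.
So the image's height is 1650.21 × 1.1052 ≈ 1823.85.

1824 px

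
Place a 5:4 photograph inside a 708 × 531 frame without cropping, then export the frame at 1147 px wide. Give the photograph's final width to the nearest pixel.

1075 px

At 708×531 the photograph is height-limited, so width = 531 × 5/4 ≈ 663.75 px.
The frame scales by 1147/708 = 1.6201; 663.75 × 1.6201 ≈ 1075.31 px.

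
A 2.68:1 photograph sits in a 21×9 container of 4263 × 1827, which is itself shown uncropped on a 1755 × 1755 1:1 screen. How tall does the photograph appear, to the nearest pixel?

Inside the 4263×1827 canvas the photograph is width-limited at 4263.00 × 1590.67.
The 21×9 canvas is width-limited in 1755×1755, giving 1755.00 × 752.14; scale factor 0.4117.
So the photograph's height is 1590.67 × 0.4117 ≈ 654.85.

655 px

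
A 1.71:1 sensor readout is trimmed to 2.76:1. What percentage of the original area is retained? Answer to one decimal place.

Going from 1.71:1 to 2.76:1 means cutting height while keeping width.
Fraction kept = (1.710)/(2.760) ≈ 61.96%.

62.0%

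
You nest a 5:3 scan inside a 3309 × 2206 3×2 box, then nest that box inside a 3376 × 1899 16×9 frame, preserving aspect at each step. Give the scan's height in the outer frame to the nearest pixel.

1709 px

5:3 in 3309×2206: fills the width, so the scan is 3309.00 × 1985.40.
Second fit — the 3×2 canvas into 3376×1899 spans the height: 2848.50 × 1899.00 (×0.8608 from 3309×2206).
The scan scales with it: height 1985.40 × 0.8608 ≈ 1709.10.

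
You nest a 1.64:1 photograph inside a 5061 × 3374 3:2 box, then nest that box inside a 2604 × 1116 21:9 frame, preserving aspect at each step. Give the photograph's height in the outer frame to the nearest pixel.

Inside the 5061×3374 canvas the photograph is width-limited at 5061.00 × 3085.98.
The 3:2 canvas is height-limited in 2604×1116, giving 1674.00 × 1116.00; scale factor 0.3308.
So the photograph's height is 3085.98 × 0.3308 ≈ 1020.73.

1021 px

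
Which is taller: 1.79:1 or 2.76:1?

1.79 and 2.76; 2.76 > 1.79. The smaller width-to-height ratio is the taller frame.

1.79:1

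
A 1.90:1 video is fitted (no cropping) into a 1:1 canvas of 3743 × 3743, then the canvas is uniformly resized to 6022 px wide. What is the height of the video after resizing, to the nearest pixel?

3169 px

At 3743×3743 the video is width-limited, so height = 3743 / 1.900 ≈ 1970.00 px.
Resizing to 6022 px wide multiplies everything by 1.6089: 1970.00 → 3169.47 px.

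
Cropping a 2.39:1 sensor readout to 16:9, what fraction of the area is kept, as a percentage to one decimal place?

74.4%

16:9 is narrower than 2.39:1, so the crop keeps the full height and trims the width.
Area ratio = (1.778)/(2.390) = 74.38% retained.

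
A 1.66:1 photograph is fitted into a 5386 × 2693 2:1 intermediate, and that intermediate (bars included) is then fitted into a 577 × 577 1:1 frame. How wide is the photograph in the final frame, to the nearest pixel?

479 px

1.66:1 in 5386×2693: fills the height, so the photograph is 4470.38 × 2693.00.
The 2:1 canvas is width-limited in 577×577, giving 577.00 × 288.50; scale factor 0.1071.
So the photograph's width is 4470.38 × 0.1071 ≈ 478.91.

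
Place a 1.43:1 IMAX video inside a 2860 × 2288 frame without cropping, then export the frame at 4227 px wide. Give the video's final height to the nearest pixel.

2956 px

At 2860×2288 the video is width-limited, so height = 2860 / 1.430 ≈ 2000.00 px.
Resizing to 4227 px wide multiplies everything by 1.4780: 2000.00 → 2955.94 px.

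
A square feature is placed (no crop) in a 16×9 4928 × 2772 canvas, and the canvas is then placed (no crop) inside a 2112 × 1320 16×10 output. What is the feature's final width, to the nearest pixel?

First fit — square into 4928×2772 spans the height: 2772.00 × 2772.00.
Second fit — the 16×9 canvas into 2112×1320 spans the width: 2112.00 × 1188.00 (×0.4286 from 4928×2772).
So the feature's width is 2772.00 × 0.4286 ≈ 1188.00.

1188 px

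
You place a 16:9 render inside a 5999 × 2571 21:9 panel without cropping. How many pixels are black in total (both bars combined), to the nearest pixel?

16:9 (1.778) < 21:9 (2.333), so the render fills the height.
Content width = 2571 × 16/9 ≈ 4570.6667 px.
Black = 5999 − 4570.6667 = 1428.3333 px.
Across the 2571-px span: 1428.3333 × 2571 ≈ 3672245 px.

3672245 pixels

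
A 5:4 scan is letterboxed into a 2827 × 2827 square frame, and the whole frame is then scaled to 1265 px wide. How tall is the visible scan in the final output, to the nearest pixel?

At 2827×2827 the scan is width-limited, so height = 2827 × 4/5 ≈ 2261.60 px.
Resizing to 1265 px wide multiplies everything by 0.4475: 2261.60 → 1012.00 px.

1012 px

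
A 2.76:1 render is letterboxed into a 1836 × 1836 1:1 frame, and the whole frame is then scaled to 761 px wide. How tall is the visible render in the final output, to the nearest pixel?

276 px

Fitted into 1836×1836, the render spans the width; its height is 1836 / 2.760 ≈ 665.22 px.
Scaling 1836 → 761 is ×0.4145, so the height becomes 665.22 × 0.4145 ≈ 275.72 px.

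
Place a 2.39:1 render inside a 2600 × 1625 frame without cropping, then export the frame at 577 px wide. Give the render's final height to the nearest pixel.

In the 2600×1625 frame the render fills the width: height = 2600 / 2.390 ≈ 1087.87 px.
Scaling 2600 → 577 is ×0.2219, so the height becomes 1087.87 × 0.2219 ≈ 241.42 px.

241 px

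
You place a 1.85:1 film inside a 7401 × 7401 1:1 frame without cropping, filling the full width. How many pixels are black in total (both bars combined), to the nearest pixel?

25166800 pixels

The film is 7401 / 1.850 ≈ 4000.5405 px tall.
Black = 7401 − 4000.5405 = 3400.4595 px.
That's 3400.4595 × 7401 ≈ 25166800 black pixels.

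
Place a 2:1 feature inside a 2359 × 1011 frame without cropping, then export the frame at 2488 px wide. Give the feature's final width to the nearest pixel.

2133 px

In the 2359×1011 frame the feature fills the height: width = 1011 × 2/1 ≈ 2022.00 px.
Scaling 2359 → 2488 is ×1.0547, so the width becomes 2022.00 × 1.0547 ≈ 2132.57 px.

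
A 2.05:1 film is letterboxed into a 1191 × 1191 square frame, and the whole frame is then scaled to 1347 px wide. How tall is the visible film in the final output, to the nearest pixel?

657 px

Fitted into 1191×1191, the film spans the width; its height is 1191 / 2.050 ≈ 580.98 px.
Resizing to 1347 px wide multiplies everything by 1.1310: 580.98 → 657.07 px.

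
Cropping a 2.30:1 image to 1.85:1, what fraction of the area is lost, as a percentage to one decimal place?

19.6%

1.85:1 is narrower than 2.30:1, so the crop keeps the full height and trims the width.
Area ratio = (1.850)/(2.300) = 80.43%; the remaining 19.57% is cropped out.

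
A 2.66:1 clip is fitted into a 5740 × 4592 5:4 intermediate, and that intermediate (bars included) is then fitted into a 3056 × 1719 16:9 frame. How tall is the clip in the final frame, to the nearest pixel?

808 px

2.66:1 in 5740×4592: fills the width, so the clip is 5740.00 × 2157.89.
The 5:4 canvas is height-limited in 3056×1719, giving 2148.75 × 1719.00; scale factor 0.3743.
So the clip's height is 2157.89 × 0.3743 ≈ 807.80.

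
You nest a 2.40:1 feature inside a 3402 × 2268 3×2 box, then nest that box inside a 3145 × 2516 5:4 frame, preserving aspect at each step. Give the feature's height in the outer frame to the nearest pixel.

Inside the 3402×2268 canvas the feature is width-limited at 3402.00 × 1417.50.
3×2 in 3145×2516: fills the width, so the intermediate becomes 3145.00 × 2096.67 — a scale of ×0.9245.
The feature scales with it: height 1417.50 × 0.9245 ≈ 1310.42.

1310 px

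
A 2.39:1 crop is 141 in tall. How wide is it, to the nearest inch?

337 in

141 × 2.390 = 336.99.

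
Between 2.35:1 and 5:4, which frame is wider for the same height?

2.35:1

2.35 and 5:4 = 1.25; 2.35 > 1.25.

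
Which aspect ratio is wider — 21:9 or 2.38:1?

2.38:1

21:9 = 2.333 and 2.38; 2.38 > 2.333.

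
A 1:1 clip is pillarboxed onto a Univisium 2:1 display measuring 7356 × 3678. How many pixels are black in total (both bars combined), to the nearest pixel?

13527684 pixels

Since 1.000 < 2.000, the clip is height-limited.
That makes the image 3678.0000 px wide (3678 × 1/1).
Leftover width: 7356 − 3678.0000 = 3678.0000 px.
Across the 3678-px span: 3678.0000 × 3678 ≈ 13527684 px.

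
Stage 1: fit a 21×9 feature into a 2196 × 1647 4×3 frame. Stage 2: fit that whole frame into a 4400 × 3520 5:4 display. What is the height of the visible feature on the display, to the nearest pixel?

First fit — 21×9 into 2196×1647 spans the width: 2196.00 × 941.14.
Second fit — the 4×3 canvas into 4400×3520 spans the width: 4400.00 × 3300.00 (×2.0036 from 2196×1647).
The feature scales with it: height 941.14 × 2.0036 ≈ 1885.71.

1886 px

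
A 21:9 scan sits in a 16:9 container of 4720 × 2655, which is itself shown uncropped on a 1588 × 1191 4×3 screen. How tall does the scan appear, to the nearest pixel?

681 px

21:9 in 4720×2655: fills the width, so the scan is 4720.00 × 2022.86.
Second fit — the 16:9 canvas into 1588×1191 spans the width: 1588.00 × 893.25 (×0.3364 from 4720×2655).
Applying the same ×0.3364: 2022.86 → 680.57.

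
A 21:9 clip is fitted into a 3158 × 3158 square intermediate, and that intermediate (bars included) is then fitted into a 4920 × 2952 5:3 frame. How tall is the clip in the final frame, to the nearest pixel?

21:9 in 3158×3158: fills the width, so the clip is 3158.00 × 1353.43.
Second fit — the square canvas into 4920×2952 spans the height: 2952.00 × 2952.00 (×0.9348 from 3158×3158).
The clip scales with it: height 1353.43 × 0.9348 ≈ 1265.14.

1265 px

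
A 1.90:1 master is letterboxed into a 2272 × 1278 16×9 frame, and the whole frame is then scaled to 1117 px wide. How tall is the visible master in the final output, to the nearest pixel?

588 px

In the 2272×1278 frame the master fills the width: height = 2272 / 1.900 ≈ 1195.79 px.
Resizing to 1117 px wide multiplies everything by 0.4916: 1195.79 → 587.89 px.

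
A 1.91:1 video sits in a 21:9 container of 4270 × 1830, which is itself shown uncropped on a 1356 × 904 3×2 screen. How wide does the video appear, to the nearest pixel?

First fit — 1.91:1 into 4270×1830 spans the height: 3495.30 × 1830.00.
21:9 in 1356×904: fills the width, so the intermediate becomes 1356.00 × 581.14 — a scale of ×0.3176.
So the video's width is 3495.30 × 0.3176 ≈ 1109.98.

1110 px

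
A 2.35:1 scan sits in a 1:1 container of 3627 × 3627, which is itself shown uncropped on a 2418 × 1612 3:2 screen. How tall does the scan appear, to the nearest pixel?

2.35:1 in 3627×3627: fills the width, so the scan is 3627.00 × 1543.40.
Second fit — the 1:1 canvas into 2418×1612 spans the height: 1612.00 × 1612.00 (×0.4444 from 3627×3627).
So the scan's height is 1543.40 × 0.4444 ≈ 685.96.

686 px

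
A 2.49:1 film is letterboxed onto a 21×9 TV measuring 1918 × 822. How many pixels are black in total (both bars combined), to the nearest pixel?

2.49:1 (2.490) > 21×9 (2.333), so the film fills the width.
The film is 1918 / 2.490 ≈ 770.2811 px tall.
Leftover height: 822 − 770.2811 = 51.7189 px.
That's 51.7189 × 1918 ≈ 99197 black pixels.

99197 pixels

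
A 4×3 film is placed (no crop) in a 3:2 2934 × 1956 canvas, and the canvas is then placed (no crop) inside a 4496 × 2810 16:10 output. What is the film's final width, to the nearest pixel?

3747 px

4×3 in 2934×1956: fills the height, so the film is 2608.00 × 1956.00.
Second fit — the 3:2 canvas into 4496×2810 spans the height: 4215.00 × 2810.00 (×1.4366 from 2934×1956).
So the film's width is 2608.00 × 1.4366 ≈ 3746.67.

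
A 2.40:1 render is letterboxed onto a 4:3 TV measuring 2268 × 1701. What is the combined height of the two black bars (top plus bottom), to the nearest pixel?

2.40:1 (2.400) > 4:3 (1.333), so the render fills the width.
Content height = 2268 / 2.400 ≈ 945.00 px.
Black = 1701 − 945.00 = 756.00 px.

756 px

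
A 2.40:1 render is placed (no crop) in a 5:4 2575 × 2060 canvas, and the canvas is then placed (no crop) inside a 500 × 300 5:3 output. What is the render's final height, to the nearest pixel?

2.40:1 in 2575×2060: fills the width, so the render is 2575.00 × 1072.92.
5:4 in 500×300: fills the height, so the intermediate becomes 375.00 × 300.00 — a scale of ×0.1456.
Applying the same ×0.1456: 1072.92 → 156.25.

156 px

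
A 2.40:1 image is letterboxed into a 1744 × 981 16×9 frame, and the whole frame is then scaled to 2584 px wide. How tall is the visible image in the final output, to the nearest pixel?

In the 1744×981 frame the image fills the width: height = 1744 / 2.400 ≈ 726.67 px.
The frame scales by 2584/1744 = 1.4817; 726.67 × 1.4817 ≈ 1076.67 px.

1077 px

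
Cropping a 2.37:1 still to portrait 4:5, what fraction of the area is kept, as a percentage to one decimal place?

33.8%

The height stays; only width is cut (since portrait 4:5 is narrower than 2.37:1).
(0.800)/(2.370) ≈ 0.338 of the area survives.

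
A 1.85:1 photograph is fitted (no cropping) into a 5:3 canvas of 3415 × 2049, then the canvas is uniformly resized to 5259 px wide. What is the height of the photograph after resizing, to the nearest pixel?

Fitted into 3415×2049, the photograph spans the width; its height is 3415 / 1.850 ≈ 1845.95 px.
Resizing to 5259 px wide multiplies everything by 1.5400: 1845.95 → 2842.70 px.

2843 px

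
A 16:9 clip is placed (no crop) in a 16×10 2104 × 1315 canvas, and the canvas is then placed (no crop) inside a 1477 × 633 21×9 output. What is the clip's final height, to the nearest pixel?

First fit — 16:9 into 2104×1315 spans the width: 2104.00 × 1183.50.
The 16×10 canvas is height-limited in 1477×633, giving 1012.80 × 633.00; scale factor 0.4814.
Applying the same ×0.4814: 1183.50 → 569.70.

570 px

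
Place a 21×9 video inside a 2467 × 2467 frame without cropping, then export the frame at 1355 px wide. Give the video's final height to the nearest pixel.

Fitted into 2467×2467, the video spans the width; its height is 2467 × 9/21 ≈ 1057.29 px.
Resizing to 1355 px wide multiplies everything by 0.5493: 1057.29 → 580.71 px.

581 px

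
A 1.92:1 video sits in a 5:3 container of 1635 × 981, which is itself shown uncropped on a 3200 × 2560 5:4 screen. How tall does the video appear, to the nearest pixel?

Inside the 1635×981 canvas the video is width-limited at 1635.00 × 851.56.
5:3 in 3200×2560: fills the width, so the intermediate becomes 3200.00 × 1920.00 — a scale of ×1.9572.
So the video's height is 851.56 × 1.9572 ≈ 1666.67.

1667 px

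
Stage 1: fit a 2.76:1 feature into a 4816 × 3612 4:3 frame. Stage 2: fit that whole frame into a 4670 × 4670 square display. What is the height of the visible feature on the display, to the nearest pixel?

1692 px

First fit — 2.76:1 into 4816×3612 spans the width: 4816.00 × 1744.93.
Second fit — the 4:3 canvas into 4670×4670 spans the width: 4670.00 × 3502.50 (×0.9697 from 4816×3612).
Applying the same ×0.9697: 1744.93 → 1692.03.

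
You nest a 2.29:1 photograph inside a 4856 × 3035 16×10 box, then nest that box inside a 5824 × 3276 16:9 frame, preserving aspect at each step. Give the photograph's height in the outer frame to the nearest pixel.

2289 px

Inside the 4856×3035 canvas the photograph is width-limited at 4856.00 × 2120.52.
The 16×10 canvas is height-limited in 5824×3276, giving 5241.60 × 3276.00; scale factor 1.0794.
The photograph scales with it: height 2120.52 × 1.0794 ≈ 2288.91.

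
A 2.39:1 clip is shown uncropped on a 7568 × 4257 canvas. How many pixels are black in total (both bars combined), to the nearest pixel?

2.39:1 (2.390) > 16×9 (1.778), so the clip fills the width.
That makes the image 3166.5272 px tall (7568 / 2.390).
4257 − 3166.5272 = 1090.4728 px of bars.
Across the 7568-px span: 1090.4728 × 7568 ≈ 8252698 px.

8252698 pixels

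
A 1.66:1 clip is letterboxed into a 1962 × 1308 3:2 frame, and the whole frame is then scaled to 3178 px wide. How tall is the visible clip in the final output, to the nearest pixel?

1914 px

At 1962×1308 the clip is width-limited, so height = 1962 / 1.660 ≈ 1181.93 px.
The frame scales by 3178/1962 = 1.6198; 1181.93 × 1.6198 ≈ 1914.46 px.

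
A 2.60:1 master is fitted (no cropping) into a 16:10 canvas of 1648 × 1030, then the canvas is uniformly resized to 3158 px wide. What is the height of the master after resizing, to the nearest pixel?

1215 px

Fitted into 1648×1030, the master spans the width; its height is 1648 / 2.600 ≈ 633.85 px.
The frame scales by 3158/1648 = 1.9163; 633.85 × 1.9163 ≈ 1214.62 px.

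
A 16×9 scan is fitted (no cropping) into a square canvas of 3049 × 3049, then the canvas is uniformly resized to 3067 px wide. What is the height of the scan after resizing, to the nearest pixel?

1725 px

At 3049×3049 the scan is width-limited, so height = 3049 × 9/16 ≈ 1715.06 px.
The frame scales by 3067/3049 = 1.0059; 1715.06 × 1.0059 ≈ 1725.19 px.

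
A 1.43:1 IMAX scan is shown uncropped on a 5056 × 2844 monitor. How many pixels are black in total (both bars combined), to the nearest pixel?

2812944 pixels

1.43:1 IMAX (1.430) < 16×9 (1.778), so the scan fills the height.
Content width = 2844 × 1.430 ≈ 4066.9200 px.
Leftover width: 5056 − 4066.9200 = 989.0800 px.
Bar area = 989.0800 × 2844 ≈ 2812944 px.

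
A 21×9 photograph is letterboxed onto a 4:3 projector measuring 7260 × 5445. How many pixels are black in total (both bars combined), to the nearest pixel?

16941729 pixels

21×9 is wider than 4:3, so it spans the full width.
The photograph is 7260 × 9/21 ≈ 3111.4286 px tall.
5445 − 3111.4286 = 2333.5714 px of bars.
Across the 7260-px span: 2333.5714 × 7260 ≈ 16941729 px.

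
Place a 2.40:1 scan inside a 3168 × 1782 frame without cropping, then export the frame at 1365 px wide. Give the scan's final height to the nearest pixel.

Fitted into 3168×1782, the scan spans the width; its height is 3168 / 2.400 ≈ 1320.00 px.
Scaling 3168 → 1365 is ×0.4309, so the height becomes 1320.00 × 0.4309 ≈ 568.75 px.

569 px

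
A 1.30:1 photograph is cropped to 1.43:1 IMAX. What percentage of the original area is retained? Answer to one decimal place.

Going from 1.30:1 to 1.43:1 IMAX means cutting height while keeping width.
Area ratio = (1.300)/(1.430) = 90.91% retained.

90.9%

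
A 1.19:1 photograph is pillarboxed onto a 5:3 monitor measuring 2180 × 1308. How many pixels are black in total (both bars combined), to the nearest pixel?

815512 pixels

Since 1.190 < 1.667, the photograph is height-limited.
Content width = 1308 × 1.190 ≈ 1556.5200 px.
Leftover width: 2180 − 1556.5200 = 623.4800 px.
That's 623.4800 × 1308 ≈ 815512 black pixels.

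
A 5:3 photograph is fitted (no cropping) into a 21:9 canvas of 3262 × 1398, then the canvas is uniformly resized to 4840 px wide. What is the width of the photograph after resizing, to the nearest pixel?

At 3262×1398 the photograph is height-limited, so width = 1398 × 5/3 ≈ 2330.00 px.
Scaling 3262 → 4840 is ×1.4838, so the width becomes 2330.00 × 1.4838 ≈ 3457.14 px.

3457 px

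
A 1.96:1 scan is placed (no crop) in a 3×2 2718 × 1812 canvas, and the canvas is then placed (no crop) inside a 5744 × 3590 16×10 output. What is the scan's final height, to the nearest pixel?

1.96:1 in 2718×1812: fills the width, so the scan is 2718.00 × 1386.73.
Second fit — the 3×2 canvas into 5744×3590 spans the height: 5385.00 × 3590.00 (×1.9812 from 2718×1812).
Applying the same ×1.9812: 1386.73 → 2747.45.

2747 px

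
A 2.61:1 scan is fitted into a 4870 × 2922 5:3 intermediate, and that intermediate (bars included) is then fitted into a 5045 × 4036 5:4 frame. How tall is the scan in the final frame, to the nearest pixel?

First fit — 2.61:1 into 4870×2922 spans the width: 4870.00 × 1865.90.
Second fit — the 5:3 canvas into 5045×4036 spans the width: 5045.00 × 3027.00 (×1.0359 from 4870×2922).
The scan scales with it: height 1865.90 × 1.0359 ≈ 1932.95.

1933 px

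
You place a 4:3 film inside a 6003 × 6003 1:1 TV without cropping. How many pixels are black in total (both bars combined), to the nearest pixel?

9009002 pixels

4:3 is wider than 1:1, so it spans the full width.
Content height = 6003 × 3/4 ≈ 4502.2500 px.
6003 − 4502.2500 = 1500.7500 px of bars.
Bar area = 1500.7500 × 6003 ≈ 9009002 px.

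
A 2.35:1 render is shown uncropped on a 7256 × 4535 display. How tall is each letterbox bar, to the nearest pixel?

Since 2.350 > 1.600, the render is width-limited.
That makes the image 3087.66 px tall (7256 / 2.350).
4535 − 3087.66 = 1447.34 px of bars (723.67 each).

724 px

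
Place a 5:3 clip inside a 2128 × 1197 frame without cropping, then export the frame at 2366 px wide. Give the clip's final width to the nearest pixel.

Fitted into 2128×1197, the clip spans the height; its width is 1197 × 5/3 ≈ 1995.00 px.
Scaling 2128 → 2366 is ×1.1118, so the width becomes 1995.00 × 1.1118 ≈ 2218.12 px.

2218 px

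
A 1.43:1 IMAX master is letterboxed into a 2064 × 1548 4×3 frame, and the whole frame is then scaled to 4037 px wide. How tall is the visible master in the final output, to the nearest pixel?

At 2064×1548 the master is width-limited, so height = 2064 / 1.430 ≈ 1443.36 px.
The frame scales by 4037/2064 = 1.9559; 1443.36 × 1.9559 ≈ 2823.08 px.

2823 px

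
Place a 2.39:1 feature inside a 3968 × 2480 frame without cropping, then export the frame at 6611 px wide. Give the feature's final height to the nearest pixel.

2766 px

Fitted into 3968×2480, the feature spans the width; its height is 3968 / 2.390 ≈ 1660.25 px.
Resizing to 6611 px wide multiplies everything by 1.6661: 1660.25 → 2766.11 px.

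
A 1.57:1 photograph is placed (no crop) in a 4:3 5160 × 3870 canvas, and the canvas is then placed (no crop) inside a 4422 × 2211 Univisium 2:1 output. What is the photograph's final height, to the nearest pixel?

1.57:1 in 5160×3870: fills the width, so the photograph is 5160.00 × 3286.62.
Second fit — the 4:3 canvas into 4422×2211 spans the height: 2948.00 × 2211.00 (×0.5713 from 5160×3870).
The photograph scales with it: height 3286.62 × 0.5713 ≈ 1877.71.

1878 px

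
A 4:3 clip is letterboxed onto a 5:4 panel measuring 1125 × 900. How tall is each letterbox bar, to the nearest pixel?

Since 1.333 > 1.250, the clip is width-limited.
Content height = 1125 × 3/4 ≈ 843.75 px.
900 − 843.75 = 56.25 px of bars (28.12 each).

28 px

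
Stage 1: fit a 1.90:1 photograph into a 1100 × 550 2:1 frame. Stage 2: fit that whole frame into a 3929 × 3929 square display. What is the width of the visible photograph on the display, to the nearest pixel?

Inside the 1100×550 canvas the photograph is height-limited at 1045.00 × 550.00.
Second fit — the 2:1 canvas into 3929×3929 spans the width: 3929.00 × 1964.50 (×3.5718 from 1100×550).
The photograph scales with it: width 1045.00 × 3.5718 ≈ 3732.55.

3733 px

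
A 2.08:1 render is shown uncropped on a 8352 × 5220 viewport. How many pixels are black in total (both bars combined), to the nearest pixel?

2.08:1 (2.080) > 16×10 (1.600), so the render fills the width.
That makes the image 4015.3846 px tall (8352 / 2.080).
5220 − 4015.3846 = 1204.6154 px of bars.
Bar area = 1204.6154 × 8352 ≈ 10060948 px.

10060948 pixels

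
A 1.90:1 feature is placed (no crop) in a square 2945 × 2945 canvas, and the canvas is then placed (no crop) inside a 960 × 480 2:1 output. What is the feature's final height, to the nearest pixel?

253 px

1.90:1 in 2945×2945: fills the width, so the feature is 2945.00 × 1550.00.
Second fit — the square canvas into 960×480 spans the height: 480.00 × 480.00 (×0.1630 from 2945×2945).
So the feature's height is 1550.00 × 0.1630 ≈ 252.63.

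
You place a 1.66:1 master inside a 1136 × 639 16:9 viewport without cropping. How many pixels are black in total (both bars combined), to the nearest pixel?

48091 pixels

1.66:1 (1.660) < 16:9 (1.778), so the master fills the height.
The master is 639 × 1.660 ≈ 1060.7400 px wide.
1136 − 1060.7400 = 75.2600 px of bars.
Bar area = 75.2600 × 639 ≈ 48091 px.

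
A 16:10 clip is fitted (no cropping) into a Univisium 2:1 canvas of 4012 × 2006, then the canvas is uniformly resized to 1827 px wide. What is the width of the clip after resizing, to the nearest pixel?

1462 px

In the 4012×2006 frame the clip fills the height: width = 2006 × 16/10 ≈ 3209.60 px.
Scaling 4012 → 1827 is ×0.4554, so the width becomes 3209.60 × 0.4554 ≈ 1461.60 px.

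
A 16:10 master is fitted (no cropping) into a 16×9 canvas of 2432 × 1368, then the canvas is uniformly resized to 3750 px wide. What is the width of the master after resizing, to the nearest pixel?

3375 px

At 2432×1368 the master is height-limited, so width = 1368 × 16/10 ≈ 2188.80 px.
Scaling 2432 → 3750 is ×1.5419, so the width becomes 2188.80 × 1.5419 ≈ 3375.00 px.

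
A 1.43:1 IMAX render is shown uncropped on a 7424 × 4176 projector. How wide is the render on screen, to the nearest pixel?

5972 px

1.43:1 IMAX (1.430) < 16×9 (1.778), so the render fills the height.
Content width = 4176 × 1.430 ≈ 5971.68 px.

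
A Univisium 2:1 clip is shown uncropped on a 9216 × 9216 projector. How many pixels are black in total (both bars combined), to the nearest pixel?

42467328 pixels

Univisium 2:1 is wider than 1:1, so it spans the full width.
Content height = 9216 × 1/2 ≈ 4608.0000 px.
Leftover height: 9216 − 4608.0000 = 4608.0000 px.
Across the 9216-px span: 4608.0000 × 9216 ≈ 42467328 px.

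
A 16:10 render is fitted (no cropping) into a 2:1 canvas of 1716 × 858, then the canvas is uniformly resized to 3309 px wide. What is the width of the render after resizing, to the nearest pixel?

2647 px

At 1716×858 the render is height-limited, so width = 858 × 16/10 ≈ 1372.80 px.
The frame scales by 3309/1716 = 1.9283; 1372.80 × 1.9283 ≈ 2647.20 px.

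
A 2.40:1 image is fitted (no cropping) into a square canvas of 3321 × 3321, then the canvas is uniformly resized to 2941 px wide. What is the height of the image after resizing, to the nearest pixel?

At 3321×3321 the image is width-limited, so height = 3321 / 2.400 ≈ 1383.75 px.
The frame scales by 2941/3321 = 0.8856; 1383.75 × 0.8856 ≈ 1225.42 px.

1225 px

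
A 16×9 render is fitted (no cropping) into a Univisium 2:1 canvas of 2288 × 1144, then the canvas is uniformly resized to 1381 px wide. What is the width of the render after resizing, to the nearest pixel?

In the 2288×1144 frame the render fills the height: width = 1144 × 16/9 ≈ 2033.78 px.
Resizing to 1381 px wide multiplies everything by 0.6036: 2033.78 → 1227.56 px.

1228 px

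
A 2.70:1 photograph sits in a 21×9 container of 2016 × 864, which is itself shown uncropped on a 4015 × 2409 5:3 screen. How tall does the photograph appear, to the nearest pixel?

1487 px

2.70:1 in 2016×864: fills the width, so the photograph is 2016.00 × 746.67.
21×9 in 4015×2409: fills the width, so the intermediate becomes 4015.00 × 1720.71 — a scale of ×1.9916.
The photograph scales with it: height 746.67 × 1.9916 ≈ 1487.04.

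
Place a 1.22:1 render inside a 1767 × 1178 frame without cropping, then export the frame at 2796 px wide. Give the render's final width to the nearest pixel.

2274 px

In the 1767×1178 frame the render fills the height: width = 1178 × 1.220 ≈ 1437.16 px.
The frame scales by 2796/1767 = 1.5823; 1437.16 × 1.5823 ≈ 2274.08 px.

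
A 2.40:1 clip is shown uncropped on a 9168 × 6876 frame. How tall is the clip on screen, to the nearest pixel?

3820 px

Since 2.400 > 1.333, the clip is width-limited.
Content height = 9168 / 2.400 ≈ 3820.00 px.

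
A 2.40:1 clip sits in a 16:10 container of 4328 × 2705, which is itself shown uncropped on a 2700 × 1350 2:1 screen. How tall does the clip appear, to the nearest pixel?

900 px

First fit — 2.40:1 into 4328×2705 spans the width: 4328.00 × 1803.33.
The 16:10 canvas is height-limited in 2700×1350, giving 2160.00 × 1350.00; scale factor 0.4991.
So the clip's height is 1803.33 × 0.4991 ≈ 900.00.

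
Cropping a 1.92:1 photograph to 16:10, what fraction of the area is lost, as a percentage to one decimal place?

Going from 1.92:1 to 16:10 means cutting width while keeping height.
Area ratio = (1.600)/(1.920) = 83.33%; the remaining 16.67% is cropped out.

16.7%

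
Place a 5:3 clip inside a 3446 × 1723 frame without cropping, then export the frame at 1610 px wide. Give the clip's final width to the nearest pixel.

In the 3446×1723 frame the clip fills the height: width = 1723 × 5/3 ≈ 2871.67 px.
The frame scales by 1610/3446 = 0.4672; 2871.67 × 0.4672 ≈ 1341.67 px.

1342 px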